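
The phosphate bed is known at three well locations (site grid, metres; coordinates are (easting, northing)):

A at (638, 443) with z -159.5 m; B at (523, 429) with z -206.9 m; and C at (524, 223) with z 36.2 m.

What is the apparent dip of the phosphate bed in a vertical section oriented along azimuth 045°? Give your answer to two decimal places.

23.74°

Two edge vectors: A→B = (-115, -14, -47.4), A→C = (-114, -220, 195.7).
Normal n = (A→B) × (A→C) = (-13167.8, 27909.1, 23704).
So ∂z/∂E = −n_x/n_z = 0.55551 and ∂z/∂N = −n_y/n_z = −1.17740.
Unit vector along 045° is (sin 45°, cos 45°) = (0.7071, 0.7071).
Slope in that direction = a·(0.7071) + b·(0.7071) = −0.43974.
Apparent dip = arctan|0.43974| = 23.74° (true dip is 52.5°, so apparent ≤ true as expected).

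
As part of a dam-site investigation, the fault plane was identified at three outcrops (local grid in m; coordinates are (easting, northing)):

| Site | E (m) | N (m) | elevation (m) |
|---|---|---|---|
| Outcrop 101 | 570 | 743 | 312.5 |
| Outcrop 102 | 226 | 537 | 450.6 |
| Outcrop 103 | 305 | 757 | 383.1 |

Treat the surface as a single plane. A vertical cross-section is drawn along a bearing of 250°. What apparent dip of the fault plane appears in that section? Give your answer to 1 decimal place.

18.3°

Let the plane be z = a·E + b·N + c.
Outcrop 102−Outcrop 101: −344a − 206b = 138.1;  Outcrop 103−Outcrop 101: −265a + 14b = 70.6.
Solving gives a = −0.27736, b = −0.20722.
Unit vector along 250° is (sin 250°, cos 250°) = (-0.9397, -0.3420).
Slope in that direction = a·(-0.9397) + b·(-0.3420) = 0.33151.
Apparent dip = arctan|0.33151| = 18.3° (true dip is 19.1°, so apparent ≤ true as expected).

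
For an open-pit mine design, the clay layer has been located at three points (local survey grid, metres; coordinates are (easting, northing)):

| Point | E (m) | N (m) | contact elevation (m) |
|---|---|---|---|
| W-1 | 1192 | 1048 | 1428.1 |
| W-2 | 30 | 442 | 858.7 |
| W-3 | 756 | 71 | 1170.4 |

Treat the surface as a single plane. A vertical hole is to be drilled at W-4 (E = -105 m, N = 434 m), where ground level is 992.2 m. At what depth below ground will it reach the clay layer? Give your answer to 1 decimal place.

Let the plane be z = a·E + b·N + c.
W-2−W-1: −1162a − 606b = −569.4;  W-3−W-1: −436a − 977b = −257.7.
Solving gives a = 0.459370, b = 0.058766.
Then c = 1428.1 − a·1192 − b·1048 = 818.94.
At (-105, 434): z_contact = −48.23 + 25.50 + 818.94 = 796.21 m.
Depth below ground = 992.2 − 796.21 = 196.0 m.

196.0 m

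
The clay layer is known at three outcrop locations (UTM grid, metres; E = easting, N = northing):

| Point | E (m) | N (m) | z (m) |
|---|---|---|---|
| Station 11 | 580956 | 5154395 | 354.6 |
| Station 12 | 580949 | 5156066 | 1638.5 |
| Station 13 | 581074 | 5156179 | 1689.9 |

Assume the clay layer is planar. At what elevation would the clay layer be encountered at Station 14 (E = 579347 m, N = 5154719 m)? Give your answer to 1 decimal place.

Let the plane be z = a·E + b·N + c.
Station 12−Station 11: −7a + 1671b = 1283.9;  Station 13−Station 11: 118a + 1784b = 1335.3.
Solving gives a = −0.282312344, b = 0.767159673.
Then c = 354.6 − a·580956 − b·5154395 = −3789878.33.
At (579347, 5154719): z = −163556.8 + 3954492.5 − 3789878.33 = 1057.4 m.

1057.4 m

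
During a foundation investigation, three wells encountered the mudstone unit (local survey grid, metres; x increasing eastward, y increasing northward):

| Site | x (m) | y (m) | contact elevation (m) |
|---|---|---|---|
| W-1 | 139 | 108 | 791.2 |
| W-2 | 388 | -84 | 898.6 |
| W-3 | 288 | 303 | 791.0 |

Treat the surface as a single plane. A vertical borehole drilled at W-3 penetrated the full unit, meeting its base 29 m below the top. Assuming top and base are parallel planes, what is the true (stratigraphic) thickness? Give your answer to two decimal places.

Two edge vectors: W-1→W-2 = (249, -192, 107.4), W-1→W-3 = (149, 195, -0.2).
Normal n = (W-1→W-2) × (W-1→W-3) = (-20904.6, 16052.4, 77163).
So ∂z/∂x = −n_x/n_z = 0.27091 and ∂z/∂y = −n_y/n_z = −0.20803.
|∇z| = √(a²+b²) = 0.34157, so dip δ = arctan(0.34157) = 18.86°.
True thickness = vertical thickness × cos δ = 29 × cos 18.86° = 27.44 m.

27.44 m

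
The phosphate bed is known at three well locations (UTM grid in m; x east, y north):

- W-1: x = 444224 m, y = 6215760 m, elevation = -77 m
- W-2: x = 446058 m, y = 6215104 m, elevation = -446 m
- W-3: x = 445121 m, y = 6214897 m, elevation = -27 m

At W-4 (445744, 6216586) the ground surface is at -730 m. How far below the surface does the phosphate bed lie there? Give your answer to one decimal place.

235.1 m

Two edge vectors: W-1→W-2 = (1834, -656, -369), W-1→W-3 = (897, -863, 50).
Normal n = (W-1→W-2) × (W-1→W-3) = (-351247, -422693, -994310).
So ∂z/∂x = −n_x/n_z = −0.353257033 and ∂z/∂y = −n_y/n_z = −0.425111887.
Intercept c from W-1: -77 + 156925.25 + 2642393.46 = 2799241.71.
At (445744, 6216586): z_contact = −157462.20 − 2642744.60 + 2799241.71 = -965.09 m.
Depth below ground = -730 − (-965.09) = 235.1 m.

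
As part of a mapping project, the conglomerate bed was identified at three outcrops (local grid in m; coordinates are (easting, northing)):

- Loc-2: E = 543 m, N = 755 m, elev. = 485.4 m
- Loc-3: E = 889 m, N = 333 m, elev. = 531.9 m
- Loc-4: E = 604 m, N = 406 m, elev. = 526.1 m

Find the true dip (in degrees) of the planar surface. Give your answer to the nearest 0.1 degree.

Let the plane be z = a·E + b·N + c.
Loc-3−Loc-2: 346a − 422b = 46.5;  Loc-4−Loc-2: 61a − 349b = 40.7.
Solving gives a = −0.00997, b = −0.11836.
Gradient magnitude |∇z| = √(a² + b²) = √(0.00010 + 0.01401) = 0.11878.
True dip = arctan(0.11878) = 6.8°, dipping toward N (azimuth ≈ 005°).

6.8°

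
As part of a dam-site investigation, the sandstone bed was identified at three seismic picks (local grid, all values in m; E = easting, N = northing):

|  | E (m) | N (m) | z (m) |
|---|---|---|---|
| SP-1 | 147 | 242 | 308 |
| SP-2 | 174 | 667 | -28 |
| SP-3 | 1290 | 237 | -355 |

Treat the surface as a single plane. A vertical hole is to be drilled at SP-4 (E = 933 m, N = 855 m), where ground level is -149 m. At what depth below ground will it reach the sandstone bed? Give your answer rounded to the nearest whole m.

463 m

Two edge vectors: SP-1→SP-2 = (27, 425, -336), SP-1→SP-3 = (1143, -5, -663).
Normal n = (SP-1→SP-2) × (SP-1→SP-3) = (-283455, -366147, -485910).
So ∂z/∂E = −n_x/n_z = −0.58335 and ∂z/∂N = −n_y/n_z = −0.75353.
Intercept c from SP-1: 308 + 85.75 + 182.35 = 576.11.
At (933, 855): z_contact = −544.3 − 644.3 + 576.11 = -612.4 m.
Depth below ground = -149 − (-612.4) = 463 m.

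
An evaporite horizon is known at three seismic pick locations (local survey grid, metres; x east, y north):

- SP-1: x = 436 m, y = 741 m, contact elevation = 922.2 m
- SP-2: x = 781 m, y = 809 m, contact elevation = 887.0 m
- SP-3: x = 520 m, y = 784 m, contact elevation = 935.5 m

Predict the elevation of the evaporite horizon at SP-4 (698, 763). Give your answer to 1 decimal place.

871.0 m

Two edge vectors: SP-1→SP-2 = (345, 68, -35.2), SP-1→SP-3 = (84, 43, 13.3).
Normal n = (SP-1→SP-2) × (SP-1→SP-3) = (2418, -7545.3, 9123).
So ∂z/∂x = −n_x/n_z = −0.26504 and ∂z/∂y = −n_y/n_z = 0.82706.
Intercept c from SP-1: 922.2 + 115.56 − 612.85 = 424.91.
At (698, 763): z = −185.0 + 631.0 + 424.91 = 871.0 m.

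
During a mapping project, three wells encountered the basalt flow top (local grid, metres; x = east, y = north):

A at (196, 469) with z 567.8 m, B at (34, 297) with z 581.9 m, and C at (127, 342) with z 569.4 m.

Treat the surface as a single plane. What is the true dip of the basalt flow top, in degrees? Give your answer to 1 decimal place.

Two edge vectors: A→B = (-162, -172, 14.1), A→C = (-69, -127, 1.6).
Normal n = (A→B) × (A→C) = (1515.5, -713.7, 8706).
So ∂z/∂x = −n_x/n_z = −0.17408 and ∂z/∂y = −n_y/n_z = 0.08198.
Gradient magnitude |∇z| = √(a² + b²) = √(0.03030 + 0.00672) = 0.19241.
True dip = arctan(0.19241) = 10.9°, dipping toward ESE (azimuth ≈ 115°).

10.9°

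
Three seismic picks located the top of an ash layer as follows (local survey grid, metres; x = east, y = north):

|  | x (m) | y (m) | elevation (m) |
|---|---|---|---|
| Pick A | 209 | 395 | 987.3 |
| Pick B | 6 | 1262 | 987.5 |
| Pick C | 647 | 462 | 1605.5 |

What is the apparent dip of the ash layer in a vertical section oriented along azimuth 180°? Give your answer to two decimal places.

Let the plane be z = a·x + b·y + c.
Pick B−Pick A: −203a + 867b = 0.2;  Pick C−Pick A: 438a + 67b = 618.2.
Solving gives a = 1.36258, b = 0.31927.
Unit vector along 180° is (sin 180°, cos 180°) = (0.0000, -1.0000).
Slope in that direction = a·(0.0000) + b·(-1.0000) = −0.31927.
Apparent dip = arctan|0.31927| = 17.71° (true dip is 54.5°, so apparent ≤ true as expected).

17.71°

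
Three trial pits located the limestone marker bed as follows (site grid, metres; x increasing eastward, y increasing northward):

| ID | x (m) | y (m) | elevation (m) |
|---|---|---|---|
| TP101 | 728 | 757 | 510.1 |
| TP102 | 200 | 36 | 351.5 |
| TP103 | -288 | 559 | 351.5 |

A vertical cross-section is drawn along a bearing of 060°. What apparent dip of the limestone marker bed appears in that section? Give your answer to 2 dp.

Two edge vectors: TP101→TP102 = (-528, -721, -158.6), TP101→TP103 = (-1016, -198, -158.6).
Normal n = (TP101→TP102) × (TP101→TP103) = (82947.8, 77396.8, -627992).
So ∂z/∂x = −n_x/n_z = 0.13208 and ∂z/∂y = −n_y/n_z = 0.12324.
Unit vector along 060° is (sin 60°, cos 60°) = (0.8660, 0.5000).
Slope in that direction = a·(0.8660) + b·(0.5000) = 0.17601.
Apparent dip = arctan|0.17601| = 9.98° (true dip is 10.2°, so apparent ≤ true as expected).

9.98°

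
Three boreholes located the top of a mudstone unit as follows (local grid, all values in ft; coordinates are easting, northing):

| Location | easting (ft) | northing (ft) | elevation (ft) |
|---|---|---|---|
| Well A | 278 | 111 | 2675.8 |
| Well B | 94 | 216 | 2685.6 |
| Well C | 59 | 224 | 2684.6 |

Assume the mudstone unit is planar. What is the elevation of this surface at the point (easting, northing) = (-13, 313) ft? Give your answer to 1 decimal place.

2699.9 ft

Two edge vectors: Well A→Well B = (-184, 105, 9.8), Well A→Well C = (-219, 113, 8.8).
Normal n = (Well A→Well B) × (Well A→Well C) = (-183.4, -527, 2203).
So ∂z/∂easting = −n_x/n_z = 0.08325 and ∂z/∂northing = −n_y/n_z = 0.23922.
Intercept c from Well A: 2675.8 − 23.14 − 26.55 = 2626.10.
At (-13, 313): z = −1.1 + 74.9 + 2626.10 = 2699.9 ft.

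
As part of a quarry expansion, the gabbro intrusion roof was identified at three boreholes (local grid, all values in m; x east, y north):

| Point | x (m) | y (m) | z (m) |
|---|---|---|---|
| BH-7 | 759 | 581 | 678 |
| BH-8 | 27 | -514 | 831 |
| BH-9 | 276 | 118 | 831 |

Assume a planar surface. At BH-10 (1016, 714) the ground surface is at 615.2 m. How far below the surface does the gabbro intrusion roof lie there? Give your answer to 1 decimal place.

Two edge vectors: BH-7→BH-8 = (-732, -1095, 153), BH-7→BH-9 = (-483, -463, 153).
Normal n = (BH-7→BH-8) × (BH-7→BH-9) = (-96696, 38097, -189969).
So ∂z/∂x = −n_x/n_z = −0.509009 and ∂z/∂y = −n_y/n_z = 0.200543.
Intercept c from BH-7: 678 + 386.34 − 116.52 = 947.82.
At (1016, 714): z_contact = −517.15 + 143.19 + 947.82 = 573.86 m.
Depth below ground = 615.2 − 573.86 = 41.3 m.

41.3 m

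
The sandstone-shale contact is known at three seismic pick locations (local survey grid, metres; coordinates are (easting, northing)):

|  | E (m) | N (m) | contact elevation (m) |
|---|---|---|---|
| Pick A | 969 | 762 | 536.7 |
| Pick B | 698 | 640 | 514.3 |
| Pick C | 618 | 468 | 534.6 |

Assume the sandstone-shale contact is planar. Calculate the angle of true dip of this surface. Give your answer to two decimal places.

14.68°

Let the plane be z = a·E + b·N + c.
Pick B−Pick A: −271a − 122b = −22.4;  Pick C−Pick A: −351a − 294b = −2.1.
Solving gives a = 0.17175, b = −0.19791.
Gradient magnitude |∇z| = √(a² + b²) = √(0.02950 + 0.03917) = 0.26204.
True dip = arctan(0.26204) = 14.68°, dipping toward NW (azimuth ≈ 319°).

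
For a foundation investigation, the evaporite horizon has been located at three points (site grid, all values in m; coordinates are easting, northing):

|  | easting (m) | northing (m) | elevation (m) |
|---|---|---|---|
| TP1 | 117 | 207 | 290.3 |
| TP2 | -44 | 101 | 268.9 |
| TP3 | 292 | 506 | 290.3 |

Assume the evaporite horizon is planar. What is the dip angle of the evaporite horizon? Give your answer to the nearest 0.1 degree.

14.1°

Two edge vectors: TP1→TP2 = (-161, -106, -21.4), TP1→TP3 = (175, 299, 0).
Normal n = (TP1→TP2) × (TP1→TP3) = (6398.6, -3745, -29589).
So ∂z/∂easting = −n_x/n_z = 0.21625 and ∂z/∂northing = −n_y/n_z = −0.12657.
Gradient magnitude |∇z| = √(a² + b²) = √(0.04676 + 0.01602) = 0.25057.
True dip = arctan(0.25057) = 14.1°, dipping toward WNW (azimuth ≈ 300°).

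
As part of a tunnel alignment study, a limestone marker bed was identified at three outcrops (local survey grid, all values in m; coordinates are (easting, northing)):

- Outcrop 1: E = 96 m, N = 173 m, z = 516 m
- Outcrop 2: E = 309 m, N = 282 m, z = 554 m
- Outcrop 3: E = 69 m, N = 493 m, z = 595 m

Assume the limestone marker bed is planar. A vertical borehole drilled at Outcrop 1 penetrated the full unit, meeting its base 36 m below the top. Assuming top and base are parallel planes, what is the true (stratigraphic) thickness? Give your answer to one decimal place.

Two edge vectors: Outcrop 1→Outcrop 2 = (213, 109, 38), Outcrop 1→Outcrop 3 = (-27, 320, 79).
Normal n = (Outcrop 1→Outcrop 2) × (Outcrop 1→Outcrop 3) = (-3549, -17853, 71103).
So ∂z/∂E = −n_x/n_z = 0.04991 and ∂z/∂N = −n_y/n_z = 0.25109.
|∇z| = √(a²+b²) = 0.25600, so dip δ = arctan(0.25600) = 14.36°.
True thickness = vertical thickness × cos δ = 36 × cos 14.36° = 34.9 m.

34.9 m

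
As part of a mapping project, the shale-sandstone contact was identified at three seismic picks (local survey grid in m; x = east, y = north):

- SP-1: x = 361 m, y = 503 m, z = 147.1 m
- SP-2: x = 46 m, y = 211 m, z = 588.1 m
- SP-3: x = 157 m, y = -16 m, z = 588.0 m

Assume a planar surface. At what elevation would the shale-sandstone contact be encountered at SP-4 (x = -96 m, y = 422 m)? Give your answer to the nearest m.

Two edge vectors: SP-1→SP-2 = (-315, -292, 441), SP-1→SP-3 = (-204, -519, 440.9).
Normal n = (SP-1→SP-2) × (SP-1→SP-3) = (100136.2, 48919.5, 103917).
So ∂z/∂x = −n_x/n_z = −0.96362 and ∂z/∂y = −n_y/n_z = −0.47076.
Intercept c from SP-1: 147.1 + 347.87 + 236.79 = 731.76.
At (-96, 422): z = 92.5 − 198.7 + 731.76 = 625.6 m.

626 m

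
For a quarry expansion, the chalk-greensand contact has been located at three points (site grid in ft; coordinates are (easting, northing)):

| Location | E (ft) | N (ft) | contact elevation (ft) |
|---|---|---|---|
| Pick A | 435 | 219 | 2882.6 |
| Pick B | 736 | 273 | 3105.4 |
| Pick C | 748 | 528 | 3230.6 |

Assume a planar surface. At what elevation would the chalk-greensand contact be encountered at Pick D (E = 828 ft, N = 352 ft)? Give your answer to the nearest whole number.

Two edge vectors: Pick A→Pick B = (301, 54, 222.8), Pick A→Pick C = (313, 309, 348).
Normal n = (Pick A→Pick B) × (Pick A→Pick C) = (-50053.2, -35011.6, 76107).
So ∂z/∂E = −n_x/n_z = 0.65767 and ∂z/∂N = −n_y/n_z = 0.46003.
Intercept c from Pick A: 2882.6 − 286.09 − 100.75 = 2495.77.
At (828, 352): z = 544.5 + 161.9 + 2495.77 = 3202.2 ft.

3202 ft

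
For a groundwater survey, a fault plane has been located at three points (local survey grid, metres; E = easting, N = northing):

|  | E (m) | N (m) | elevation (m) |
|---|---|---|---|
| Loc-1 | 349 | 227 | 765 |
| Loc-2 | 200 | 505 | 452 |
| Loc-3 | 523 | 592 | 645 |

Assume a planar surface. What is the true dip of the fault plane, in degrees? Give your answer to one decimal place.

46.6°

Let the plane be z = a·E + b·N + c.
Loc-2−Loc-1: −149a + 278b = −313;  Loc-3−Loc-1: 174a + 365b = −120.
Solving gives a = 0.78715, b = −0.70401.
Gradient magnitude |∇z| = √(a² + b²) = √(0.61960 + 0.49563) = 1.05605.
True dip = arctan(1.05605) = 46.6°, dipping toward NW (azimuth ≈ 312°).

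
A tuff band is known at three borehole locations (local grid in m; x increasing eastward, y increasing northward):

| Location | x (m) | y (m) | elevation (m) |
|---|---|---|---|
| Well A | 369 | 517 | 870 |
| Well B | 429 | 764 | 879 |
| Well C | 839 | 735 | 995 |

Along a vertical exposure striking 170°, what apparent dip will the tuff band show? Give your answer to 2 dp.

4.57°

Two edge vectors: Well A→Well B = (60, 247, 9), Well A→Well C = (470, 218, 125).
Normal n = (Well A→Well B) × (Well A→Well C) = (28913, -3270, -103010).
So ∂z/∂x = −n_x/n_z = 0.28068 and ∂z/∂y = −n_y/n_z = −0.03174.
Unit vector along 170° is (sin 170°, cos 170°) = (0.1736, -0.9848).
Slope in that direction = a·(0.1736) + b·(-0.9848) = 0.08000.
Apparent dip = arctan|0.08000| = 4.57° (true dip is 15.8°, so apparent ≤ true as expected).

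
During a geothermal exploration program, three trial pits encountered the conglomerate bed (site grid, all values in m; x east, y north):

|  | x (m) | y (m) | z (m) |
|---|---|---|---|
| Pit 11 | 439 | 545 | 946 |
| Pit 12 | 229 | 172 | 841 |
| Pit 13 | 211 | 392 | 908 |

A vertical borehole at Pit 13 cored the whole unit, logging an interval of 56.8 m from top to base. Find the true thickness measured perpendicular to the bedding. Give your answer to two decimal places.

Let the plane be z = a·x + b·y + c.
Pit 12−Pit 11: −210a − 373b = −105;  Pit 13−Pit 11: −228a − 153b = −38.
Solving gives a = −0.03574, b = 0.30162.
|∇z| = √(a²+b²) = 0.30373, so dip δ = arctan(0.30373) = 16.90°.
True thickness = vertical thickness × cos δ = 56.8 × cos 16.90° = 54.35 m.

54.35 m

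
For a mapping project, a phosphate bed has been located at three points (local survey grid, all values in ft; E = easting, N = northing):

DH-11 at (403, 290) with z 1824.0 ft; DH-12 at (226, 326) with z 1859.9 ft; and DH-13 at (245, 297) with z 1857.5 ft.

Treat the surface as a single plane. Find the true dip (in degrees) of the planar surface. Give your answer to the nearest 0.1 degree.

Let the plane be z = a·E + b·N + c.
DH-12−DH-11: −177a + 36b = 35.9;  DH-13−DH-11: −158a + 7b = 33.5.
Solving gives a = −0.21459, b = −0.05783.
Gradient magnitude |∇z| = √(a² + b²) = √(0.04605 + 0.00334) = 0.22224.
True dip = arctan(0.22224) = 12.5°, dipping toward ENE (azimuth ≈ 075°).

12.5°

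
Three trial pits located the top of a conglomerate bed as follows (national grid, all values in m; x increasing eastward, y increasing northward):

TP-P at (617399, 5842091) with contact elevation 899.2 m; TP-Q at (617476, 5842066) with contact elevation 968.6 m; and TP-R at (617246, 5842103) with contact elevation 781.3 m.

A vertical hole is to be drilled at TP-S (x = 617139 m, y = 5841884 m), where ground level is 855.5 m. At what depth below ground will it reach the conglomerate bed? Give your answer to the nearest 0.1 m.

35.9 m

Two edge vectors: TP-P→TP-Q = (77, -25, 69.4), TP-P→TP-R = (-153, 12, -117.9).
Normal n = (TP-P→TP-Q) × (TP-P→TP-R) = (2114.7, -1539.9, -2901).
So ∂z/∂x = −n_x/n_z = 0.728955533 and ∂z/∂y = −n_y/n_z = −0.530816960.
Intercept c from TP-P: 899.2 − 450056.42 + 3101080.98 = 2651923.77.
At (617139, 5841884): z_contact = 449866.89 − 3100971.10 + 2651923.77 = 819.55 m.
Depth below ground = 855.5 − 819.55 = 35.9 m.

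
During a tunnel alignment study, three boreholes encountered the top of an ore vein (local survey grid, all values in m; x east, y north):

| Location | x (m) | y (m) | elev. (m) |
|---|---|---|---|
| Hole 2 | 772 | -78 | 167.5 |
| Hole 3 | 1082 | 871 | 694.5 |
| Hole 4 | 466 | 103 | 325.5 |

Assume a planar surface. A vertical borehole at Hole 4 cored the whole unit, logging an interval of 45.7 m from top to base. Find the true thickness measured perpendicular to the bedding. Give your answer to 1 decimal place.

Two edge vectors: Hole 2→Hole 3 = (310, 949, 527), Hole 2→Hole 4 = (-306, 181, 158).
Normal n = (Hole 2→Hole 3) × (Hole 2→Hole 4) = (54555, -210242, 346504).
So ∂z/∂x = −n_x/n_z = −0.15744 and ∂z/∂y = −n_y/n_z = 0.60675.
|∇z| = √(a²+b²) = 0.62685, so dip δ = arctan(0.62685) = 32.08°.
True thickness = vertical thickness × cos δ = 45.7 × cos 32.08° = 38.7 m.

38.7 m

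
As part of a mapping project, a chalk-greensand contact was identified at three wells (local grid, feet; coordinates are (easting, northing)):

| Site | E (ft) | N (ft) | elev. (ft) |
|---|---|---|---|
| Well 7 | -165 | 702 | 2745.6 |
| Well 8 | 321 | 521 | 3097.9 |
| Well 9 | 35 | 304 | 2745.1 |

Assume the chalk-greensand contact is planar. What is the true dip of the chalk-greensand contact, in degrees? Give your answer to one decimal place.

45.0°

Two edge vectors: Well 7→Well 8 = (486, -181, 352.3), Well 7→Well 9 = (200, -398, -0.5).
Normal n = (Well 7→Well 8) × (Well 7→Well 9) = (140305.9, 70703, -157228).
So ∂z/∂E = −n_x/n_z = 0.89237 and ∂z/∂N = −n_y/n_z = 0.44968.
Gradient magnitude |∇z| = √(a² + b²) = √(0.79633 + 0.20222) = 0.99927.
True dip = arctan(0.99927) = 45.0°, dipping toward WSW (azimuth ≈ 243°).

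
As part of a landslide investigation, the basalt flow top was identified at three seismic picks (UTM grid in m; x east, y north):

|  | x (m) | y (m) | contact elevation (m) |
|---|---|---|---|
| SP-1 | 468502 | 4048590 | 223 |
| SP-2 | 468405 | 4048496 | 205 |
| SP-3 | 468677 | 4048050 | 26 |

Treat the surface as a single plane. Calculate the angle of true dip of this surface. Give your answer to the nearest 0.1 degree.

19.2°

Let the plane be z = a·x + b·y + c.
SP-2−SP-1: −97a − 94b = −18;  SP-3−SP-1: 175a − 540b = −197.
Solving gives a = −0.12782, b = 0.32339.
Gradient magnitude |∇z| = √(a² + b²) = √(0.01634 + 0.10458) = 0.34774.
True dip = arctan(0.34774) = 19.2°, dipping toward SSE (azimuth ≈ 158°).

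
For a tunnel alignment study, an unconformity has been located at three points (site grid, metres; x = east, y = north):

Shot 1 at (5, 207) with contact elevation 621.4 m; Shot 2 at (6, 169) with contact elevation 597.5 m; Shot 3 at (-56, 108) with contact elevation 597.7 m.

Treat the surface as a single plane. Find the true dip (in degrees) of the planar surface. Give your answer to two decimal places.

Two edge vectors: Shot 1→Shot 2 = (1, -38, -23.9), Shot 1→Shot 3 = (-61, -99, -23.7).
Normal n = (Shot 1→Shot 2) × (Shot 1→Shot 3) = (-1465.5, 1481.6, -2417).
So ∂z/∂x = −n_x/n_z = −0.60633 and ∂z/∂y = −n_y/n_z = 0.61299.
Gradient magnitude |∇z| = √(a² + b²) = √(0.36764 + 0.37576) = 0.86220.
True dip = arctan(0.86220) = 40.77°, dipping toward SE (azimuth ≈ 135°).

40.77°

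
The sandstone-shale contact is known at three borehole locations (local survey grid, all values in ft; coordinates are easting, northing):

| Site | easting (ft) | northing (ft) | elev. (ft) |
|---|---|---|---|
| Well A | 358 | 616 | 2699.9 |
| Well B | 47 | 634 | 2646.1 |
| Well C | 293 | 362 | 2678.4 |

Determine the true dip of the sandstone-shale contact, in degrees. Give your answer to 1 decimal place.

Two edge vectors: Well A→Well B = (-311, 18, -53.8), Well A→Well C = (-65, -254, -21.5).
Normal n = (Well A→Well B) × (Well A→Well C) = (-14052.2, -3189.5, 80164).
So ∂z/∂easting = −n_x/n_z = 0.17529 and ∂z/∂northing = −n_y/n_z = 0.03979.
Gradient magnitude |∇z| = √(a² + b²) = √(0.03073 + 0.00158) = 0.17975.
True dip = arctan(0.17975) = 10.2°, dipping toward WSW (azimuth ≈ 257°).

10.2°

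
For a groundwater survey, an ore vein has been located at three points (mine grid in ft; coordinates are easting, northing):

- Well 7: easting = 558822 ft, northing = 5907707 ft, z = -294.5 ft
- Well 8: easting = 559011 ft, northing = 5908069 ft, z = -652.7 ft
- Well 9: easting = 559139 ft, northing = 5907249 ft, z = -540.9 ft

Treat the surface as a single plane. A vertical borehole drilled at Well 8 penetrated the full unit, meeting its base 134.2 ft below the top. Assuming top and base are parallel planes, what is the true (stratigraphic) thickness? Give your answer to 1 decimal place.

81.8 ft

Let the plane be z = a·easting + b·northing + c.
Well 8−Well 7: 189a + 362b = −358.2;  Well 9−Well 7: 317a − 458b = −246.4.
Solving gives a = −1.25798, b = −0.33271.
|∇z| = √(a²+b²) = 1.30124, so dip δ = arctan(1.30124) = 52.46°.
True thickness = vertical thickness × cos δ = 134.2 × cos 52.46° = 81.8 ft.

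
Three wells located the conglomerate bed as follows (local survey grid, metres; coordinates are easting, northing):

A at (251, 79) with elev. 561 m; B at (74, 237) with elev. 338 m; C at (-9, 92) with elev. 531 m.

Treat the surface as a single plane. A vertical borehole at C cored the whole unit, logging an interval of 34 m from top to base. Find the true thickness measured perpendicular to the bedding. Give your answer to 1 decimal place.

20.2 m

Let the plane be z = a·easting + b·northing + c.
B−A: −177a + 158b = −223;  C−A: −260a + 13b = −30.
Solving gives a = 0.04747, b = −1.35821.
|∇z| = √(a²+b²) = 1.35904, so dip δ = arctan(1.35904) = 53.65°.
True thickness = vertical thickness × cos δ = 34 × cos 53.65° = 20.2 m.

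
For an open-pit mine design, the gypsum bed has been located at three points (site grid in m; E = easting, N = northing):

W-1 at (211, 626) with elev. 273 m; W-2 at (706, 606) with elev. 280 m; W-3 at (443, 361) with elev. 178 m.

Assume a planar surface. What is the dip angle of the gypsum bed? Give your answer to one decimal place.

21.1°

Two edge vectors: W-1→W-2 = (495, -20, 7), W-1→W-3 = (232, -265, -95).
Normal n = (W-1→W-2) × (W-1→W-3) = (3755, 48649, -126535).
So ∂z/∂E = −n_x/n_z = 0.02968 and ∂z/∂N = −n_y/n_z = 0.38447.
Gradient magnitude |∇z| = √(a² + b²) = √(0.00088 + 0.14782) = 0.38561.
True dip = arctan(0.38561) = 21.1°, dipping toward S (azimuth ≈ 184°).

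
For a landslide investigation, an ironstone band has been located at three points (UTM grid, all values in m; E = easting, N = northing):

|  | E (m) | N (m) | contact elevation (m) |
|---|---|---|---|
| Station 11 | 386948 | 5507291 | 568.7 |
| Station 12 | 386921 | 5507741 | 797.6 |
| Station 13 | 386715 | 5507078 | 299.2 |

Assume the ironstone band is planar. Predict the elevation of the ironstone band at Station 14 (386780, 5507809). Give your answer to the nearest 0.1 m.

742.4 m

Let the plane be z = a·E + b·N + c.
Station 12−Station 11: −27a + 450b = 228.9;  Station 13−Station 11: −233a − 213b = −269.5.
Solving gives a = 0.655683945, b = 0.548007703.
Then c = 568.7 − a·386948 − b·5507291 = −3271184.78.
At (386780, 5507809): z = 253605.4 + 3018321.8 − 3271184.78 = 742.4 m.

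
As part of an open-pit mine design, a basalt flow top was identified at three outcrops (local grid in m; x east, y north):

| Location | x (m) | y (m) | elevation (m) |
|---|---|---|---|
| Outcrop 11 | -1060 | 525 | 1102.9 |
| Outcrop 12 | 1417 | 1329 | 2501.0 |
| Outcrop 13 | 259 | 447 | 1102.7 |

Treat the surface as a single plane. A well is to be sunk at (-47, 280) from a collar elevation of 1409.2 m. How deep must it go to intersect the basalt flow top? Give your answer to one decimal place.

Two edge vectors: Outcrop 11→Outcrop 12 = (2477, 804, 1398.1), Outcrop 11→Outcrop 13 = (1319, -78, -0.2).
Normal n = (Outcrop 11→Outcrop 12) × (Outcrop 11→Outcrop 13) = (108891, 1844589.3, -1253682).
So ∂z/∂x = −n_x/n_z = 0.086857 and ∂z/∂y = −n_y/n_z = 1.471337.
Intercept c from Outcrop 11: 1102.9 + 92.07 − 772.45 = 422.52.
At (-47, 280): z_contact = −4.08 + 411.97 + 422.52 = 830.41 m.
Depth below ground = 1409.2 − 830.41 = 578.8 m.

578.8 m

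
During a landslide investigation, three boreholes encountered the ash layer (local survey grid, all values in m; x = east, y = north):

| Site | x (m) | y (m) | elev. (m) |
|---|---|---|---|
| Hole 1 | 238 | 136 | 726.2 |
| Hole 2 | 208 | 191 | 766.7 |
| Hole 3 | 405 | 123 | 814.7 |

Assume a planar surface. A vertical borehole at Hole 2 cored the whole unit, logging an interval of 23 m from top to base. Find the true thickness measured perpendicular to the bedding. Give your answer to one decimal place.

14.5 m

Two edge vectors: Hole 1→Hole 2 = (-30, 55, 40.5), Hole 1→Hole 3 = (167, -13, 88.5).
Normal n = (Hole 1→Hole 2) × (Hole 1→Hole 3) = (5394, 9418.5, -8795).
So ∂z/∂x = −n_x/n_z = 0.61330 and ∂z/∂y = −n_y/n_z = 1.07089.
|∇z| = √(a²+b²) = 1.23408, so dip δ = arctan(1.23408) = 50.98°.
True thickness = vertical thickness × cos δ = 23 × cos 50.98° = 14.5 m.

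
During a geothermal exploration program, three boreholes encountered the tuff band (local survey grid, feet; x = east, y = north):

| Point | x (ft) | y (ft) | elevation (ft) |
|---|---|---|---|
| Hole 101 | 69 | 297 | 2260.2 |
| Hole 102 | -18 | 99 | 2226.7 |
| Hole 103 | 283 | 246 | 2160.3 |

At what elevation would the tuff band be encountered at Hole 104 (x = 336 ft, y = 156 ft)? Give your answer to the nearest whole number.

2109 ft

Two edge vectors: Hole 101→Hole 102 = (-87, -198, -33.5), Hole 101→Hole 103 = (214, -51, -99.9).
Normal n = (Hole 101→Hole 102) × (Hole 101→Hole 103) = (18071.7, -15860.3, 46809).
So ∂z/∂x = −n_x/n_z = −0.38607 and ∂z/∂y = −n_y/n_z = 0.33883.
Intercept c from Hole 101: 2260.2 + 26.64 − 100.63 = 2186.21.
At (336, 156): z = −129.7 + 52.9 + 2186.21 = 2109.3 ft.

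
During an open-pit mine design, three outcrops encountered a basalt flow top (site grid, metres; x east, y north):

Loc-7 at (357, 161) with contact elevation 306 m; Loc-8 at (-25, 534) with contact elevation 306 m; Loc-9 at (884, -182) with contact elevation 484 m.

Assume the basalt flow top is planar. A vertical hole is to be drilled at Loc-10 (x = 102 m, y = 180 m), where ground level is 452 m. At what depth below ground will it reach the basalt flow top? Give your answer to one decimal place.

384.6 m

Two edge vectors: Loc-7→Loc-8 = (-382, 373, 0), Loc-7→Loc-9 = (527, -343, 178).
Normal n = (Loc-7→Loc-8) × (Loc-7→Loc-9) = (66394, 67996, -65545).
So ∂z/∂x = −n_x/n_z = 1.01295 and ∂z/∂y = −n_y/n_z = 1.03739.
Intercept c from Loc-7: 306 − 361.62 − 167.02 = −222.64.
At (102, 180): z_contact = 103.32 + 186.73 − 222.64 = 67.41 m.
Depth below ground = 452 − 67.41 = 384.6 m.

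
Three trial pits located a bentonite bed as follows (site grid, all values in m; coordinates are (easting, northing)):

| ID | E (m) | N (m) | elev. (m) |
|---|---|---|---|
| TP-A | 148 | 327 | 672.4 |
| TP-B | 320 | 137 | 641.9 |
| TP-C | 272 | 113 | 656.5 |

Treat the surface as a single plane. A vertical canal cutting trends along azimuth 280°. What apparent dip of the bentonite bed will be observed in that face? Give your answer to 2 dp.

13.87°

Two edge vectors: TP-A→TP-B = (172, -190, -30.5), TP-A→TP-C = (124, -214, -15.9).
Normal n = (TP-A→TP-B) × (TP-A→TP-C) = (-3506, -1047.2, -13248).
So ∂z/∂E = −n_x/n_z = −0.26464 and ∂z/∂N = −n_y/n_z = −0.07905.
Unit vector along 280° is (sin 280°, cos 280°) = (-0.9848, 0.1736).
Slope in that direction = a·(-0.9848) + b·(0.1736) = 0.24690.
Apparent dip = arctan|0.24690| = 13.87° (true dip is 15.4°, so apparent ≤ true as expected).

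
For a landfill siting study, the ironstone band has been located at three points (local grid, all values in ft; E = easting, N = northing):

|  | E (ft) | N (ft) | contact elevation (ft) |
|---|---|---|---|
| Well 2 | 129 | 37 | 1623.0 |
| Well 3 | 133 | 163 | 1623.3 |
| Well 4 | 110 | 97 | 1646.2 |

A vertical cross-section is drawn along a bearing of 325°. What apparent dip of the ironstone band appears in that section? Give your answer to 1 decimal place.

33.6°

Let the plane be z = a·E + b·N + c.
Well 3−Well 2: 4a + 126b = 0.3;  Well 4−Well 2: −19a + 60b = 23.2.
Solving gives a = −1.10296, b = 0.03740.
Unit vector along 325° is (sin 325°, cos 325°) = (-0.5736, 0.8192).
Slope in that direction = a·(-0.5736) + b·(0.8192) = 0.66327.
Apparent dip = arctan|0.66327| = 33.6° (true dip is 47.8°, so apparent ≤ true as expected).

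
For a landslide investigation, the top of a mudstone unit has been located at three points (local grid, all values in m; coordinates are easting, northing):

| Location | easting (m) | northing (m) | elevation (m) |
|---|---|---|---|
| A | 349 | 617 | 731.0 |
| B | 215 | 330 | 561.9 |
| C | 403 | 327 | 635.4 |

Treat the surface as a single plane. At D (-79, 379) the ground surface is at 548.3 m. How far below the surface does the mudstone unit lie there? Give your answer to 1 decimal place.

Let the plane be z = a·easting + b·northing + c.
B−A: −134a − 287b = −169.1;  C−A: 54a − 290b = −95.6.
Solving gives a = 0.39740, b = 0.40365.
Then c = 731 − a·349 − b·617 = 343.25.
At (-79, 379): z_contact = −31.39 + 152.98 + 343.25 = 464.84 m.
Depth below ground = 548.3 − 464.84 = 83.5 m.

83.5 m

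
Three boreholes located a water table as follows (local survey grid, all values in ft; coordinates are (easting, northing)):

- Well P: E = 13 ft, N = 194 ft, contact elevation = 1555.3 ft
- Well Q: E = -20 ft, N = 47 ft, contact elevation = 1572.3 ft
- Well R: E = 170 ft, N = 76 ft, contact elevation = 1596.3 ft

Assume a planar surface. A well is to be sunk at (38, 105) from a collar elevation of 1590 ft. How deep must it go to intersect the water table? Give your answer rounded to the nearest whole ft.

18 ft

Two edge vectors: Well P→Well Q = (-33, -147, 17), Well P→Well R = (157, -118, 41).
Normal n = (Well P→Well Q) × (Well P→Well R) = (-4021, 4022, 26973).
So ∂z/∂E = −n_x/n_z = 0.14908 and ∂z/∂N = −n_y/n_z = −0.14911.
Intercept c from Well P: 1555.3 − 1.94 + 28.93 = 1582.29.
At (38, 105): z_contact = 5.7 − 15.7 + 1582.29 = 1572.3 ft.
Depth below ground = 1590 − 1572.3 = 18 ft.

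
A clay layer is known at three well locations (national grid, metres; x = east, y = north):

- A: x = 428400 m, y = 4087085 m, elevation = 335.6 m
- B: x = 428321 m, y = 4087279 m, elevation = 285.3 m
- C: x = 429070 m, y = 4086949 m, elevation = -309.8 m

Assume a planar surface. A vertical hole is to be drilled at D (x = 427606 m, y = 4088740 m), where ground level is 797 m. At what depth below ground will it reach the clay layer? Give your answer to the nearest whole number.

758 m

Let the plane be z = a·x + b·y + c.
B−A: −79a + 194b = −50.3;  C−A: 670a − 136b = −645.4.
Solving gives a = −1.10745412, b = −0.71025194.
Then c = 335.6 − a·428400 − b·4087085 = 3377628.99.
At (427606, 4088740): z_contact = −473554.0 − 2904035.5 + 3377628.99 = 39.5 m.
Depth below ground = 797 − 39.5 = 758 m.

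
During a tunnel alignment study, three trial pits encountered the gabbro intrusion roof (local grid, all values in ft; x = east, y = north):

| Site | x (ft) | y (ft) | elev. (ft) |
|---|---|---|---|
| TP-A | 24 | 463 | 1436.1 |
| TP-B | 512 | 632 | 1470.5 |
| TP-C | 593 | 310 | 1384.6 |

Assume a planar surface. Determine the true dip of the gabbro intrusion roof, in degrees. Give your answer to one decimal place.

14.7°

Two edge vectors: TP-A→TP-B = (488, 169, 34.4), TP-A→TP-C = (569, -153, -51.5).
Normal n = (TP-A→TP-B) × (TP-A→TP-C) = (-3440.3, 44705.6, -170825).
So ∂z/∂x = −n_x/n_z = −0.02014 and ∂z/∂y = −n_y/n_z = 0.26170.
Gradient magnitude |∇z| = √(a² + b²) = √(0.00041 + 0.06849) = 0.26248.
True dip = arctan(0.26248) = 14.7°, dipping toward S (azimuth ≈ 176°).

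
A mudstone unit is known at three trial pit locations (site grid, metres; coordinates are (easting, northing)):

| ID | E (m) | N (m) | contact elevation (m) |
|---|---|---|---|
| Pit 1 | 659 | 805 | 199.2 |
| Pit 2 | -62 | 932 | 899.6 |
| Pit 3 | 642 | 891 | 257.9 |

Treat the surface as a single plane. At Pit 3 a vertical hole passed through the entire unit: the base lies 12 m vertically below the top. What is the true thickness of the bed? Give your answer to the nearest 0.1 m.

8.4 m

Two edge vectors: Pit 1→Pit 2 = (-721, 127, 700.4), Pit 1→Pit 3 = (-17, 86, 58.7).
Normal n = (Pit 1→Pit 2) × (Pit 1→Pit 3) = (-52779.5, 30415.9, -59847).
So ∂z/∂E = −n_x/n_z = −0.88191 and ∂z/∂N = −n_y/n_z = 0.50823.
|∇z| = √(a²+b²) = 1.01787, so dip δ = arctan(1.01787) = 45.51°.
True thickness = vertical thickness × cos δ = 12 × cos 45.51° = 8.4 m.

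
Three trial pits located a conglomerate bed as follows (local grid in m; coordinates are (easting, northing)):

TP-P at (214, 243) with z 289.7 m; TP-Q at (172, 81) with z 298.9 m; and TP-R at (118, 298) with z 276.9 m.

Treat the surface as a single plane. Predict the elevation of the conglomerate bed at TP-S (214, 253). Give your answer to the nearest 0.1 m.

Let the plane be z = a·E + b·N + c.
TP-Q−TP-P: −42a − 162b = 9.2;  TP-R−TP-P: −96a + 55b = −12.8.
Solving gives a = 0.08776, b = −0.07954.
Then c = 289.7 − a·214 − b·243 = 290.25.
At (214, 253): z = 18.8 − 20.1 + 290.25 = 288.9 m.

288.9 m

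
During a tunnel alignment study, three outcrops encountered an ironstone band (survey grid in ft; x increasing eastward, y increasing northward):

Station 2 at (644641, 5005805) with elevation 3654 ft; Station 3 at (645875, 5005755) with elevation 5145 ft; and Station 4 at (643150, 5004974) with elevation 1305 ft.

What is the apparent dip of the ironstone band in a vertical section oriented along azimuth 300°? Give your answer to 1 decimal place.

Two edge vectors: Station 2→Station 3 = (1234, -50, 1491), Station 2→Station 4 = (-1491, -831, -2349).
Normal n = (Station 2→Station 3) × (Station 2→Station 4) = (1356471, 675585, -1100004).
So ∂z/∂x = −n_x/n_z = 1.23315 and ∂z/∂y = −n_y/n_z = 0.61417.
Unit vector along 300° is (sin 300°, cos 300°) = (-0.8660, 0.5000).
Slope in that direction = a·(-0.8660) + b·(0.5000) = −0.76086.
Apparent dip = arctan|0.76086| = 37.3° (true dip is 54.0°, so apparent ≤ true as expected).

37.3°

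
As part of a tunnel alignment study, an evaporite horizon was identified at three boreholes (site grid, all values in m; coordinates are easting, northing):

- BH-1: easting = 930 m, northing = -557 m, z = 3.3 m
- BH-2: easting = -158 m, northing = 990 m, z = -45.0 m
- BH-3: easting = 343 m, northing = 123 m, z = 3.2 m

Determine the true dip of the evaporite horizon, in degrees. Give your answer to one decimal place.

14.4°

Two edge vectors: BH-1→BH-2 = (-1088, 1547, -48.3), BH-1→BH-3 = (-587, 680, -0.1).
Normal n = (BH-1→BH-2) × (BH-1→BH-3) = (32689.3, 28243.3, 168249).
So ∂z/∂easting = −n_x/n_z = −0.19429 and ∂z/∂northing = −n_y/n_z = −0.16787.
Gradient magnitude |∇z| = √(a² + b²) = √(0.03775 + 0.02818) = 0.25676.
True dip = arctan(0.25676) = 14.4°, dipping toward NE (azimuth ≈ 049°).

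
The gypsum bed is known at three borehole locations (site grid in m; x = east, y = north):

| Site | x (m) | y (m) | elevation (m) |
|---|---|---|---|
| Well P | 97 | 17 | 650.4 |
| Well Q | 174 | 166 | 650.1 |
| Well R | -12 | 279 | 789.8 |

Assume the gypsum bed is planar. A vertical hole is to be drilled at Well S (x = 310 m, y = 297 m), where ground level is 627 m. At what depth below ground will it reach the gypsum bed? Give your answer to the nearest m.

16 m

Let the plane be z = a·x + b·y + c.
Well Q−Well P: 77a + 149b = −0.3;  Well R−Well P: −109a + 262b = 139.4.
Solving gives a = −0.57254, b = 0.29387.
Then c = 650.4 − a·97 − b·17 = 700.94.
At (310, 297): z_contact = −177.5 + 87.3 + 700.94 = 610.7 m.
Depth below ground = 627 − 610.7 = 16 m.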